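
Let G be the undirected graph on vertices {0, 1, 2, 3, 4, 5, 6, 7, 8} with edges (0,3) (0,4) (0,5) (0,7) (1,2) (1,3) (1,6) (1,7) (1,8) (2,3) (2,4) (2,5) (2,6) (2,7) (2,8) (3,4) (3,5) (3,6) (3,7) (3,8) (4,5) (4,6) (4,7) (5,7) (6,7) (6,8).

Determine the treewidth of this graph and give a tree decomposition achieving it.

Every bag has size at most 5, so the width is 5 − 1 = 4 and tw(G) ≤ 4. On the other hand G contains the 5-clique {0, 3, 4, 5, 7}. A clique must lie in a single bag of any decomposition, so no decomposition can have width below 4. Therefore the treewidth is 4.

Treewidth 4.
Bags: B1 = {0, 3, 4, 5, 7}  B2 = {2, 3, 4, 5, 7}  B3 = {2, 3, 4, 6, 7}  B4 = {1, 2, 3, 6, 7}  B5 = {1, 2, 3, 6, 8}
Tree: B1–B2, B2–B3, B3–B4, B4–B5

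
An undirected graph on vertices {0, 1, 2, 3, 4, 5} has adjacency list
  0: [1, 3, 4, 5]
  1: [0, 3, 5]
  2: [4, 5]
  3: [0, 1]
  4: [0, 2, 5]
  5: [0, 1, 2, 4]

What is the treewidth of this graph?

2

A width-2 tree decomposition is:
Bags: B1 = {0, 1, 3}  B2 = {0, 1, 5}  B3 = {0, 4, 5}  B4 = {2, 4, 5}
Tree: B1–B2, B2–B3, B3–B4
Every bag has size at most 3, so the width is 3 − 1 = 2 and tw(G) ≤ 2. On the other hand G contains the 3-clique {0, 1, 3}. A clique must lie in a single bag of any decomposition, so no decomposition can have width below 2. Hence tw(G) = 2 exactly.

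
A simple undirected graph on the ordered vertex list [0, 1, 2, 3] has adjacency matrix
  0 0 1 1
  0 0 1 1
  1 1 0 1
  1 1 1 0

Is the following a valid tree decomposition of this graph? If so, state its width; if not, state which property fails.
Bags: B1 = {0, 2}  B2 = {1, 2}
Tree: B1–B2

A tree decomposition must satisfy three properties: every vertex lies in some bag; for every edge, both endpoints lie together in some bag; and for every vertex, the bags containing it form a connected subtree. Here vertex 3 appears in no bag, so the decomposition is invalid.

No — vertex 3 appears in no bag.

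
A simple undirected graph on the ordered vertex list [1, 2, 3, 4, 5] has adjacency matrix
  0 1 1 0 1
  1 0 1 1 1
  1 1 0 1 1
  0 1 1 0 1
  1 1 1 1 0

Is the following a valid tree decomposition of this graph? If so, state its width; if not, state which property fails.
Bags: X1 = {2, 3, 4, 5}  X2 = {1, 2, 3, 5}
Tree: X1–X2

Yes; width 3.

Checking the three conditions: (i) the bags cover all of {1, 2, 3, 4, 5}; (ii) for each edge, some bag contains both endpoints; (iii) the bags containing any fixed vertex form a subtree. All hold, so the decomposition is valid with width 4 − 1 = 3.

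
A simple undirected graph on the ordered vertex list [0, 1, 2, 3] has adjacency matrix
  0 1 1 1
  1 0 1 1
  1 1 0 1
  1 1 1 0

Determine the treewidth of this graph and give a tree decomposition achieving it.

Treewidth 3.
One such decomposition:
Bags: B1 = {0, 1, 2, 3}
Tree: (single bag)

With just one bag of size 4, the width is 4 − 1 = 3, so tw(G) ≤ 3. On the other hand G contains the 4-clique {0, 1, 2, 3}. A clique must lie in a single bag of any decomposition, so no decomposition can have width below 3. Hence tw(G) = 3 exactly.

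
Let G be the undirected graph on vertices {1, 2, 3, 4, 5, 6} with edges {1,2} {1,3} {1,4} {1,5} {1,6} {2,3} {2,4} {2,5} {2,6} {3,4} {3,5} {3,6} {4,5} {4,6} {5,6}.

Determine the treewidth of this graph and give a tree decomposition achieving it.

A single bag containing all 6 vertices is trivially a valid decomposition of width 5. For the lower bound, the 6 vertices {1, 2, 3, 4, 5, 6} are pairwise adjacent, and any tree decomposition puts a clique entirely inside one bag — forcing width ≥ 5. Therefore the treewidth is 5.

Treewidth 5.
One optimal decomposition is:
Bags: B1 = {1, 2, 3, 4, 5, 6}
Tree: (single bag)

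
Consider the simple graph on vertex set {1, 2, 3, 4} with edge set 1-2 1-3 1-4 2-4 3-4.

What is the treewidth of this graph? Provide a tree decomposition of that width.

Treewidth 2.
Bags: B1 = {1, 2, 4}  B2 = {1, 3, 4}
Tree: B1–B2

Each bag holds 3 vertices, so the decomposition has width 2, which upper-bounds the treewidth. Conversely, {1, 2, 4} is a clique of size 3, and the vertices of any clique must share a bag in every tree decomposition; so some bag has ≥ 3 vertices and tw(G) ≥ 2. Hence tw(G) = 2 exactly.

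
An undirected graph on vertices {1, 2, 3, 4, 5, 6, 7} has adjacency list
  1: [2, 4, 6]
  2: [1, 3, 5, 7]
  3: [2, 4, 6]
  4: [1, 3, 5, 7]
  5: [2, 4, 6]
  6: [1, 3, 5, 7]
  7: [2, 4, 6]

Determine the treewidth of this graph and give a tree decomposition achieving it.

Treewidth 3.
One optimal decomposition is:
Bags: B1 = {1, 2, 4, 6}  B2 = {2, 4, 5, 6}  B3 = {2, 3, 4, 6}  B4 = {2, 4, 6, 7}
Tree: B1–B2, B2–B3, B3–B4

The largest bag has 4 vertices, giving width 3; this decomposition certifies tw(G) ≤ 3. For the lower bound: the 4 vertex sets {1,4}, {5,6}, {2}, {3} are disjoint, each induces a connected subgraph, and every pair is joined by at least one edge of G. Contracting each set to a single vertex therefore yields K_{4} as a minor, and since treewidth is minor-monotone, tw(G) ≥ tw(K_{4}) = 3. Therefore the treewidth is 3.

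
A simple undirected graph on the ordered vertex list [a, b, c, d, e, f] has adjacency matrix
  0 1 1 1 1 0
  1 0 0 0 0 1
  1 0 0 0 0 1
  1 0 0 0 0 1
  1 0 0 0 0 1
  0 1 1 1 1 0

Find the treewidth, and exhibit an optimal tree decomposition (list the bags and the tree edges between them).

The largest bag has 3 vertices, giving width 2; this decomposition certifies tw(G) ≤ 2. Since d–f–c–a–d is a cycle in G, G is not acyclic. Forests are exactly the graphs of treewidth ≤ 1, so tw(G) ≥ 2. Hence tw(G) = 2 exactly.

Treewidth 2.
One such decomposition:
Bags: B1 = {a, d, f}  B2 = {a, c, f}  B3 = {a, b, f}  B4 = {a, e, f}
Tree: B1–B2, B2–B3, B3–B4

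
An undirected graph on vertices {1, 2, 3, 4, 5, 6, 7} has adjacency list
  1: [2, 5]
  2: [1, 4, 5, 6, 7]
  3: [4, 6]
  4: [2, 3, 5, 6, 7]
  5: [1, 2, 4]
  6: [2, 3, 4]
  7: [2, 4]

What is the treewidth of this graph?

A width-2 tree decomposition is:
Bags: B1 = {2, 4, 6}  B2 = {3, 4, 6}  B3 = {2, 4, 5}  B4 = {1, 2, 5}  B5 = {2, 4, 7}
Tree: B1–B2, B1–B3, B3–B4, B1–B5
Every bag has size at most 3, so the width is 3 − 1 = 2 and tw(G) ≤ 2. On the other hand G contains the 3-clique {1, 2, 5}. A clique must lie in a single bag of any decomposition, so no decomposition can have width below 2. Therefore the treewidth is 2.

2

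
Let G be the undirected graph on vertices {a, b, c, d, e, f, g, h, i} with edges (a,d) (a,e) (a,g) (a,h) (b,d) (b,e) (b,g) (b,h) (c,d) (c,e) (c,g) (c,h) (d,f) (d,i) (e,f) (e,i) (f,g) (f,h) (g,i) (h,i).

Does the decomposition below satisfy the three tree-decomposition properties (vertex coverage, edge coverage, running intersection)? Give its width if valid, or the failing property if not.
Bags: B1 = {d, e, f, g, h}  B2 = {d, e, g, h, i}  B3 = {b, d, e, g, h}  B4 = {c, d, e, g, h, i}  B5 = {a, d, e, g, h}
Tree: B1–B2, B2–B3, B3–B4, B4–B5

A tree decomposition must satisfy three properties: every vertex lies in some bag; for every edge, both endpoints lie together in some bag; and for every vertex, the bags containing it form a connected subtree. Here bags containing vertex i are not connected in the tree, so the decomposition is invalid.

No — bags containing vertex i are not connected in the tree.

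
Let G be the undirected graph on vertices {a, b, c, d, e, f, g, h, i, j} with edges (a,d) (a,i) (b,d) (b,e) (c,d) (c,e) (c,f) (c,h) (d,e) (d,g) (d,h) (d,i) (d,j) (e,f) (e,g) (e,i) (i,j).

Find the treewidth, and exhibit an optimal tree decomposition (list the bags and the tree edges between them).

Treewidth 2.
One such decomposition:
Bags: B1 = {c, d, e}  B2 = {c, e, f}  B3 = {d, e, i}  B4 = {d, e, g}  B5 = {a, d, i}  B6 = {d, i, j}  B7 = {b, d, e}  B8 = {c, d, h}
Tree: B1–B2, B1–B3, B3–B4, B3–B5, B3–B6, B3–B7, B1–B8

Every bag has size at most 3, so the width is 3 − 1 = 2 and tw(G) ≤ 2. For the lower bound, the 3 vertices {d, i, j} are pairwise adjacent, and any tree decomposition puts a clique entirely inside one bag — forcing width ≥ 2. Therefore the treewidth is 2.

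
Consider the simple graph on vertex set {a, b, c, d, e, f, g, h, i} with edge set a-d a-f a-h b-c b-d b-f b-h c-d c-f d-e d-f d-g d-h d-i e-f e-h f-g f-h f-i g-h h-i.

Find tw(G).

A width-3 tree decomposition is:
Bags: B1 = {b, d, f, h}  B2 = {d, f, g, h}  B3 = {a, d, f, h}  B4 = {d, f, h, i}  B5 = {b, c, d, f}  B6 = {d, e, f, h}
Tree: B1–B2, B1–B3, B3–B4, B1–B5, B4–B6
Each bag holds 4 vertices, so the decomposition has width 3, which upper-bounds the treewidth. For the lower bound, the 4 vertices {d, f, g, h} are pairwise adjacent, and any tree decomposition puts a clique entirely inside one bag — forcing width ≥ 3. Hence tw(G) = 3 exactly.

3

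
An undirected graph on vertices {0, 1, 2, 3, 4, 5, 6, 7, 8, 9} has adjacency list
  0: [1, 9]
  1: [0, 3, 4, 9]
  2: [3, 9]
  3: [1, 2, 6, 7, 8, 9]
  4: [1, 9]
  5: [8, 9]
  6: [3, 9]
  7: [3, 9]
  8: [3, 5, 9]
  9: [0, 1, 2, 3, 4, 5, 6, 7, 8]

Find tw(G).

2

A width-2 tree decomposition is:
Bags: B1 = {1, 3, 9}  B2 = {0, 1, 9}  B3 = {3, 6, 9}  B4 = {3, 8, 9}  B5 = {3, 7, 9}  B6 = {5, 8, 9}  B7 = {1, 4, 9}  B8 = {2, 3, 9}
Tree: B1–B2, B1–B3, B3–B4, B3–B5, B4–B6, B2–B7, B1–B8
Every bag has size at most 3, so the width is 3 − 1 = 2 and tw(G) ≤ 2. Conversely, {0, 1, 9} is a clique of size 3, and the vertices of any clique must share a bag in every tree decomposition; so some bag has ≥ 3 vertices and tw(G) ≥ 2. Hence tw(G) = 2 exactly.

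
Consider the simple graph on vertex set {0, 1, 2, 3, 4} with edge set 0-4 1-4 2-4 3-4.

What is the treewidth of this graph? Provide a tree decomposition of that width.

Treewidth 1.
One such decomposition:
Bags: B1 = {1, 4}  B2 = {2, 4}  B3 = {3, 4}  B4 = {0, 4}
Tree: B1–B2, B1–B3, B2–B4

Every bag has size at most 2, so the width is 2 − 1 = 1 and tw(G) ≤ 1. G has an edge, so its treewidth is at least 1. Combining the bounds, tw(G) = 1.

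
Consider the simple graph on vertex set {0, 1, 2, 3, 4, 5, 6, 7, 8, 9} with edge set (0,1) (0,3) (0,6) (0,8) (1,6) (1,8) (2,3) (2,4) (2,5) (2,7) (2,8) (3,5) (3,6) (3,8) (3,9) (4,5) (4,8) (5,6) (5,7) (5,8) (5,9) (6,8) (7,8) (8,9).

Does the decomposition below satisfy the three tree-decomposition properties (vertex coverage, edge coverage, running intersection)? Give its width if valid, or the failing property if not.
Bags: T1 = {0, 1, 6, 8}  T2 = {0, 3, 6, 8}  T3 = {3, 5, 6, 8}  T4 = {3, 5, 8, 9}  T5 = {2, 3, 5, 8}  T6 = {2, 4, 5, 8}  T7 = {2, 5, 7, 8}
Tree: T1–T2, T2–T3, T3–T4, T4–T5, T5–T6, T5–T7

Vertex coverage: the bags together contain {0, 1, 2, 3, 4, 5, 6, 7, 8, 9}, the full vertex set. Edge coverage: each edge of G has both endpoints in at least one bag. Running intersection: for every vertex, the bags containing it form a connected subtree. All three properties hold, so this is a valid tree decomposition of width max|bag| − 1 = 3, and hence tw(G) ≤ 3.

Yes; width 3.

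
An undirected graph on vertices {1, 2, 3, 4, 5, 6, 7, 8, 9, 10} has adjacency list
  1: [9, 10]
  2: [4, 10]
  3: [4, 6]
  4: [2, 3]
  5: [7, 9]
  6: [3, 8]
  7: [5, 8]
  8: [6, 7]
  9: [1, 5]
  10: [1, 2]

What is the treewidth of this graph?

2

A width-2 tree decomposition is:
Bags: B1 = {6, 7, 8}  B2 = {3, 6, 7}  B3 = {3, 4, 7}  B4 = {2, 4, 7}  B5 = {2, 7, 10}  B6 = {1, 7, 10}  B7 = {1, 7, 9}  B8 = {5, 7, 9}
Tree: B1–B2, B2–B3, B3–B4, B4–B5, B5–B6, B6–B7, B7–B8
The largest bag has 3 vertices, giving width 2; this decomposition certifies tw(G) ≤ 2. Since 7–8–6–3–4–2–10–1–9–5–7 is a cycle in G, G is not acyclic. Forests are exactly the graphs of treewidth ≤ 1, so tw(G) ≥ 2. Therefore the treewidth is 2.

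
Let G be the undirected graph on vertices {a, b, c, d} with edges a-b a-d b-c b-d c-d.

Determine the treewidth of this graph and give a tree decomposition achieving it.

Every bag has size at most 3, so the width is 3 − 1 = 2 and tw(G) ≤ 2. Conversely, {b, c, d} is a clique of size 3, and the vertices of any clique must share a bag in every tree decomposition; so some bag has ≥ 3 vertices and tw(G) ≥ 2. Combining the bounds, tw(G) = 2.

Treewidth 2.
One optimal decomposition is:
Bags: B1 = {b, c, d}  B2 = {a, b, d}
Tree: B1–B2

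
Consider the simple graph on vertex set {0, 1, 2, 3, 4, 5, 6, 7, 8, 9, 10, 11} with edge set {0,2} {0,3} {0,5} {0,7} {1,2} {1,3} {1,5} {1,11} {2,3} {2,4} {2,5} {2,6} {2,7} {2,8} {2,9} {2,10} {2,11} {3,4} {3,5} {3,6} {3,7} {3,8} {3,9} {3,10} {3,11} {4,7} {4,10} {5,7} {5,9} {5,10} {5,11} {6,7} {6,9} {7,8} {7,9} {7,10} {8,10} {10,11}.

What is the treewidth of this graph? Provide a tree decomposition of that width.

Treewidth 4.
One optimal decomposition is:
Bags: B1 = {2, 3, 5, 7, 10}  B2 = {0, 2, 3, 5, 7}  B3 = {2, 3, 4, 7, 10}  B4 = {2, 3, 5, 7, 9}  B5 = {2, 3, 6, 7, 9}  B6 = {2, 3, 5, 10, 11}  B7 = {1, 2, 3, 5, 11}  B8 = {2, 3, 7, 8, 10}
Tree: B1–B2, B1–B3, B1–B4, B4–B5, B1–B6, B6–B7, B3–B8

Each bag holds 5 vertices, so the decomposition has width 4, which upper-bounds the treewidth. For the lower bound, the 5 vertices {1, 2, 3, 5, 11} are pairwise adjacent, and any tree decomposition puts a clique entirely inside one bag — forcing width ≥ 4. Hence tw(G) = 4 exactly.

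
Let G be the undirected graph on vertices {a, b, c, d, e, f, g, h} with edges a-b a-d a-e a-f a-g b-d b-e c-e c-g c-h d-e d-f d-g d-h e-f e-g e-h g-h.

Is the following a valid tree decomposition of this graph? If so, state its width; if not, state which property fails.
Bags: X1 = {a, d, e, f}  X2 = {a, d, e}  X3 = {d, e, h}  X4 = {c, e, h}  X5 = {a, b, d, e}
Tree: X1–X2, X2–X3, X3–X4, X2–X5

No — vertex g appears in no bag.

A tree decomposition must satisfy three properties: every vertex lies in some bag; for every edge, both endpoints lie together in some bag; and for every vertex, the bags containing it form a connected subtree. Here vertex g appears in no bag, so the decomposition is invalid.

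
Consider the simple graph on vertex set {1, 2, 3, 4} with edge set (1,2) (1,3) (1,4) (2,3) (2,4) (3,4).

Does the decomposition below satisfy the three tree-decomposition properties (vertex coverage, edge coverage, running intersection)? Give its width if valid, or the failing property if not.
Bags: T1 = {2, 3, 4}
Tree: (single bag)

A tree decomposition must satisfy three properties: every vertex lies in some bag; for every edge, both endpoints lie together in some bag; and for every vertex, the bags containing it form a connected subtree. Here vertex 1 appears in no bag, so the decomposition is invalid.

No — vertex 1 appears in no bag.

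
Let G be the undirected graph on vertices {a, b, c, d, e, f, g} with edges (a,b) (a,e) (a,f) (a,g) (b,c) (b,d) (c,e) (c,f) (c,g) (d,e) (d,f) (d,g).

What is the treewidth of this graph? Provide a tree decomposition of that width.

The largest bag has 4 vertices, giving width 3; this decomposition certifies tw(G) ≤ 3. For the lower bound: the 4 vertex sets {a,g}, {b,c}, {d}, {f} are disjoint, each induces a connected subgraph, and every pair is joined by at least one edge of G. Contracting each set to a single vertex therefore yields K_{4} as a minor, and since treewidth is minor-monotone, tw(G) ≥ tw(K_{4}) = 3. Hence tw(G) = 3 exactly.

Treewidth 3.
Bags: B1 = {a, c, d, g}  B2 = {a, b, c, d}  B3 = {a, c, d, f}  B4 = {a, c, d, e}
Tree: B1–B2, B2–B3, B3–B4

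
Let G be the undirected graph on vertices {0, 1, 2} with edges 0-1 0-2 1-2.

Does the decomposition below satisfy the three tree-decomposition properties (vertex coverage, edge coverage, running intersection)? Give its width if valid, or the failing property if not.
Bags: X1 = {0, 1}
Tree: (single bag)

No — vertex 2 appears in no bag.

A tree decomposition must satisfy three properties: every vertex lies in some bag; for every edge, both endpoints lie together in some bag; and for every vertex, the bags containing it form a connected subtree. Here vertex 2 appears in no bag, so the decomposition is invalid.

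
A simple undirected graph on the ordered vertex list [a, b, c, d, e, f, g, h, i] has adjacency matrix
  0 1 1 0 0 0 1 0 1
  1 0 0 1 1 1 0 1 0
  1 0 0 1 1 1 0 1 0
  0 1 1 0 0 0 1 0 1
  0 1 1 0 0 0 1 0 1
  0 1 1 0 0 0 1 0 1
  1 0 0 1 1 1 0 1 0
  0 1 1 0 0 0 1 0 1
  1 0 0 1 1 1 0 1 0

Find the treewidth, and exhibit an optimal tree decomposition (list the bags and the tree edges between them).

Treewidth 4.
One such decomposition:
Bags: B1 = {a, b, c, g, i}  B2 = {b, c, g, h, i}  B3 = {b, c, f, g, i}  B4 = {b, c, e, g, i}  B5 = {b, c, d, g, i}
Tree: B1–B2, B2–B3, B3–B4, B4–B5

Each bag holds 5 vertices, so the decomposition has width 4, which upper-bounds the treewidth. For the lower bound: the 5 vertex sets {a,g}, {b,h}, {c,f}, {i}, {e} are disjoint, each induces a connected subgraph, and every pair is joined by at least one edge of G. Contracting each set to a single vertex therefore yields K_{5} as a minor, and since treewidth is minor-monotone, tw(G) ≥ tw(K_{5}) = 4. Therefore the treewidth is 4.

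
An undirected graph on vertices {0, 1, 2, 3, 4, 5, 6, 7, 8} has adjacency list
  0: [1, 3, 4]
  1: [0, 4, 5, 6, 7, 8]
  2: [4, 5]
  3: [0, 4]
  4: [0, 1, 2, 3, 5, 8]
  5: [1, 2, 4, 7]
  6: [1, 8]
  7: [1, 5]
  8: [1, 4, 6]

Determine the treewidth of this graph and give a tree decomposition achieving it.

Treewidth 2.
One optimal decomposition is:
Bags: B1 = {0, 1, 4}  B2 = {1, 4, 8}  B3 = {1, 4, 5}  B4 = {0, 3, 4}  B5 = {1, 6, 8}  B6 = {2, 4, 5}  B7 = {1, 5, 7}
Tree: B1–B2, B1–B3, B1–B4, B2–B5, B3–B6, B3–B7

Every bag has size at most 3, so the width is 3 − 1 = 2 and tw(G) ≤ 2. For the lower bound, the 3 vertices {0, 1, 4} are pairwise adjacent, and any tree decomposition puts a clique entirely inside one bag — forcing width ≥ 2. Therefore the treewidth is 2.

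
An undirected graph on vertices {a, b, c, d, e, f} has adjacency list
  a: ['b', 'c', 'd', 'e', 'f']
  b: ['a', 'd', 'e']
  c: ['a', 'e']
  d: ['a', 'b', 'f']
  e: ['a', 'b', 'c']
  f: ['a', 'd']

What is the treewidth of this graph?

2

A width-2 tree decomposition is:
Bags: B1 = {a, b, e}  B2 = {a, c, e}  B3 = {a, b, d}  B4 = {a, d, f}
Tree: B1–B2, B1–B3, B3–B4
Every bag has size at most 3, so the width is 3 − 1 = 2 and tw(G) ≤ 2. On the other hand G contains the 3-clique {a, d, f}. A clique must lie in a single bag of any decomposition, so no decomposition can have width below 2. Hence tw(G) = 2 exactly.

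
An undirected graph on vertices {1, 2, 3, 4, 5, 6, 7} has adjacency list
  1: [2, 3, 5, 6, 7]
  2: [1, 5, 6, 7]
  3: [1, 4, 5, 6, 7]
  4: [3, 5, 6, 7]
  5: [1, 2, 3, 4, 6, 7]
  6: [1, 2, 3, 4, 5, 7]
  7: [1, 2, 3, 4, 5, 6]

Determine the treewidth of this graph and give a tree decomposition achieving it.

Every bag has size at most 5, so the width is 5 − 1 = 4 and tw(G) ≤ 4. Conversely, {1, 2, 5, 6, 7} is a clique of size 5, and the vertices of any clique must share a bag in every tree decomposition; so some bag has ≥ 5 vertices and tw(G) ≥ 4. Therefore the treewidth is 4.

Treewidth 4.
One optimal decomposition is:
Bags: B1 = {1, 3, 5, 6, 7}  B2 = {3, 4, 5, 6, 7}  B3 = {1, 2, 5, 6, 7}
Tree: B1–B2, B1–B3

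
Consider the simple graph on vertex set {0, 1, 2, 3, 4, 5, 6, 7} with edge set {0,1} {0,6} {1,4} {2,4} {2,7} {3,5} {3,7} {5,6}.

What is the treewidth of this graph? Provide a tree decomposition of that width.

Every bag has size at most 3, so the width is 3 − 1 = 2 and tw(G) ≤ 2. For the lower bound, G contains the cycle 0–6–5–3–7–2–4–1–0, so G is not a forest; only forests have treewidth ≤ 1, hence tw(G) ≥ 2. Combining the bounds, tw(G) = 2.

Treewidth 2.
One optimal decomposition is:
Bags: B1 = {0, 5, 6}  B2 = {0, 3, 5}  B3 = {0, 3, 7}  B4 = {0, 2, 7}  B5 = {0, 2, 4}  B6 = {0, 1, 4}
Tree: B1–B2, B2–B3, B3–B4, B4–B5, B5–B6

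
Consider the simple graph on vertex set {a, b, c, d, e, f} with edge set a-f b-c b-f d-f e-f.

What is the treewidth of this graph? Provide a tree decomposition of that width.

Each bag holds 2 vertices, so the decomposition has width 1, which upper-bounds the treewidth. G has an edge, so its treewidth is at least 1. Combining the bounds, tw(G) = 1.

Treewidth 1.
One such decomposition:
Bags: B1 = {e, f}  B2 = {b, f}  B3 = {d, f}  B4 = {a, f}  B5 = {b, c}
Tree: B1–B2, B1–B3, B3–B4, B2–B5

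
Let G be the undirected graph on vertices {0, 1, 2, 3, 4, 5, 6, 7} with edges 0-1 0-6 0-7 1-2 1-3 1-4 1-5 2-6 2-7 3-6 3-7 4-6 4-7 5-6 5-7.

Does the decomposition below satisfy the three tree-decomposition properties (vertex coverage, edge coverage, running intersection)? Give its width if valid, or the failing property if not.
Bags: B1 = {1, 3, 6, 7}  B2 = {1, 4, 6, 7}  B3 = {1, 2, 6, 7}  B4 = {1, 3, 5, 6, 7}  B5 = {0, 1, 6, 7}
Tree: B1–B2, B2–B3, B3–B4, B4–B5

No — bags containing vertex 3 are not connected in the tree.

A tree decomposition must satisfy three properties: every vertex lies in some bag; for every edge, both endpoints lie together in some bag; and for every vertex, the bags containing it form a connected subtree. Here bags containing vertex 3 are not connected in the tree, so the decomposition is invalid.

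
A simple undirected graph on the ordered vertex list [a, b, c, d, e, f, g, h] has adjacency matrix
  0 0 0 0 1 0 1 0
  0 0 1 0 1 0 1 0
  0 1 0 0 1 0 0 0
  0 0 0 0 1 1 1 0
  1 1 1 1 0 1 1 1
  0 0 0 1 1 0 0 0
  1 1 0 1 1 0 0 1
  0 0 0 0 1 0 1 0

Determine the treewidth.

2

A width-2 tree decomposition is:
Bags: B1 = {b, e, g}  B2 = {d, e, g}  B3 = {d, e, f}  B4 = {b, c, e}  B5 = {e, g, h}  B6 = {a, e, g}
Tree: B1–B2, B2–B3, B1–B4, B2–B5, B5–B6
The largest bag has 3 vertices, giving width 2; this decomposition certifies tw(G) ≤ 2. For the lower bound, the 3 vertices {d, e, g} are pairwise adjacent, and any tree decomposition puts a clique entirely inside one bag — forcing width ≥ 2. Therefore the treewidth is 2.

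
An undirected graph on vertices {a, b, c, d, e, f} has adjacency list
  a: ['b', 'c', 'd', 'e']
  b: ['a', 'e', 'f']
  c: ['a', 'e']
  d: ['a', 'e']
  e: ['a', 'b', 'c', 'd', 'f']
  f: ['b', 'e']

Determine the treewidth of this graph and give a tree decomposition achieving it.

Treewidth 2.
One optimal decomposition is:
Bags: B1 = {a, b, e}  B2 = {a, d, e}  B3 = {b, e, f}  B4 = {a, c, e}
Tree: B1–B2, B1–B3, B2–B4

The largest bag has 3 vertices, giving width 2; this decomposition certifies tw(G) ≤ 2. For the lower bound, the 3 vertices {a, d, e} are pairwise adjacent, and any tree decomposition puts a clique entirely inside one bag — forcing width ≥ 2. Combining the bounds, tw(G) = 2.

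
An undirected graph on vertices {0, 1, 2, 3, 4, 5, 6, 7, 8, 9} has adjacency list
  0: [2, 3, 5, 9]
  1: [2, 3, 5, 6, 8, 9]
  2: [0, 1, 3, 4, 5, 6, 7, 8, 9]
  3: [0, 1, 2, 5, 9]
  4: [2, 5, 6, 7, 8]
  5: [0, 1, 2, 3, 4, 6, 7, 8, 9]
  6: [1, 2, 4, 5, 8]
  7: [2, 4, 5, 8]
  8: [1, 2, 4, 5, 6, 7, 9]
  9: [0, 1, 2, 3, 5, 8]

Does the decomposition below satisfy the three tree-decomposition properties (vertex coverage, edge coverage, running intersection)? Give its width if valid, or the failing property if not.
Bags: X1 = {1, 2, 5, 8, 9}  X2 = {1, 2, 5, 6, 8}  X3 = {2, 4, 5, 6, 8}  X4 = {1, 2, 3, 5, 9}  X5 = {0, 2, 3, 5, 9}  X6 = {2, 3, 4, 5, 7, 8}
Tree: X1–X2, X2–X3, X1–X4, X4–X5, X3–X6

A tree decomposition must satisfy three properties: every vertex lies in some bag; for every edge, both endpoints lie together in some bag; and for every vertex, the bags containing it form a connected subtree. Here bags containing vertex 3 are not connected in the tree, so the decomposition is invalid.

No — bags containing vertex 3 are not connected in the tree.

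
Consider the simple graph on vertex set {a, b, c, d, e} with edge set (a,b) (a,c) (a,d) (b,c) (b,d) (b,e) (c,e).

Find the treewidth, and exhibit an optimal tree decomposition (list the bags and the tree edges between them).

Every bag has size at most 3, so the width is 3 − 1 = 2 and tw(G) ≤ 2. On the other hand G contains the 3-clique {a, b, d}. A clique must lie in a single bag of any decomposition, so no decomposition can have width below 2. Therefore the treewidth is 2.

Treewidth 2.
Bags: B1 = {a, b, c}  B2 = {a, b, d}  B3 = {b, c, e}
Tree: B1–B2, B1–B3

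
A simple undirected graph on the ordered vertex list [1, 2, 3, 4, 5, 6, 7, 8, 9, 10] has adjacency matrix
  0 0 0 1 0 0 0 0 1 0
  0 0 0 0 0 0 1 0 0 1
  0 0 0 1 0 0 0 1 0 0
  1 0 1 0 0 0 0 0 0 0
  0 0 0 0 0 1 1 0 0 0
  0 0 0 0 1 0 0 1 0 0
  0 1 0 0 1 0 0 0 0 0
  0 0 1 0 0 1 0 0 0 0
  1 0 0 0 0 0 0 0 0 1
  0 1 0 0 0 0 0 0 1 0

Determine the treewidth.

2

A width-2 tree decomposition is:
Bags: B1 = {5, 6, 7}  B2 = {2, 6, 7}  B3 = {2, 6, 10}  B4 = {6, 9, 10}  B5 = {1, 6, 9}  B6 = {1, 4, 6}  B7 = {3, 4, 6}  B8 = {3, 6, 8}
Tree: B1–B2, B2–B3, B3–B4, B4–B5, B5–B6, B6–B7, B7–B8
The largest bag has 3 vertices, giving width 2; this decomposition certifies tw(G) ≤ 2. The edges 6–5–7–2–10–9–1–4–3–8–6 form a cycle, so G is not a tree and its treewidth is at least 2. The upper and lower bounds meet at 2, so that is the treewidth.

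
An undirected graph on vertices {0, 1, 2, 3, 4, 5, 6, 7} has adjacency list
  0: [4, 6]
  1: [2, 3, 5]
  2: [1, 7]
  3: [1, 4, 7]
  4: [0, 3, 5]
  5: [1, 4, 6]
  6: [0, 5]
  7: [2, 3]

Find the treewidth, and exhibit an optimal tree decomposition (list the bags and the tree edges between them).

Each bag holds 3 vertices, so the decomposition has width 2, which upper-bounds the treewidth. For the lower bound, G contains the cycle 0–6–5–4–0, so G is not a forest; only forests have treewidth ≤ 1, hence tw(G) ≥ 2. Hence tw(G) = 2 exactly.

Treewidth 2.
Bags: B1 = {0, 4, 6}  B2 = {4, 5, 6}  B3 = {3, 4, 5}  B4 = {1, 3, 5}  B5 = {1, 3, 7}  B6 = {1, 2, 7}
Tree: B1–B2, B2–B3, B3–B4, B4–B5, B5–B6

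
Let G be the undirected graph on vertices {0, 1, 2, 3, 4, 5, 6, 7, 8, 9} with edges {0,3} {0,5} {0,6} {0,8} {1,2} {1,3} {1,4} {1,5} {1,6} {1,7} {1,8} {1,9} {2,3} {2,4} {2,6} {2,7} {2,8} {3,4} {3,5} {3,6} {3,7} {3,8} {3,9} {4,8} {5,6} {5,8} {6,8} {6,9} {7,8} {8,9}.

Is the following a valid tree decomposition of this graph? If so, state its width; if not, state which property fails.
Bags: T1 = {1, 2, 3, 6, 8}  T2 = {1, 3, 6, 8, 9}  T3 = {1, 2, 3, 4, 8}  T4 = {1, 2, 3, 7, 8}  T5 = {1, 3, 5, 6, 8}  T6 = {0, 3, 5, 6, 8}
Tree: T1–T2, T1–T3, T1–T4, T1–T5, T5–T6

Every vertex of G appears in some bag (union = {0, 1, 2, 3, 4, 5, 6, 7, 8, 9}); every edge is covered by a bag; and for each vertex v the set of bags containing v is connected in the bag tree. The decomposition is therefore valid. The largest bag has 5 vertices, so the width is 4.

Yes; width 4.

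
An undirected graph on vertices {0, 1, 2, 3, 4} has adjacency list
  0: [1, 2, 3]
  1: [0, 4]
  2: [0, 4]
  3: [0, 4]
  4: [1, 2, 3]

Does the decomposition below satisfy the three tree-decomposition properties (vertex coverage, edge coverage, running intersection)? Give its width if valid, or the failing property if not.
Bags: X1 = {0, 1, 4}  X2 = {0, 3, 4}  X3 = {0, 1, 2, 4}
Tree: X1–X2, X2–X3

No — bags containing vertex 1 are not connected in the tree.

A tree decomposition must satisfy three properties: every vertex lies in some bag; for every edge, both endpoints lie together in some bag; and for every vertex, the bags containing it form a connected subtree. Here bags containing vertex 1 are not connected in the tree, so the decomposition is invalid.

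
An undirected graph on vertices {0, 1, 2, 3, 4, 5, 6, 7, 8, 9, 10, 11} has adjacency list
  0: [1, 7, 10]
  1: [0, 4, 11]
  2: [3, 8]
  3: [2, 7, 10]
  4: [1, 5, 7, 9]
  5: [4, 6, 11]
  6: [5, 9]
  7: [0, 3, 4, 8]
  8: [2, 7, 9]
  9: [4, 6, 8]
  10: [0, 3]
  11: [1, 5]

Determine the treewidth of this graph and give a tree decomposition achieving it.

Treewidth 3.
Bags: B1 = {5, 6, 9, 11}  B2 = {4, 5, 9, 11}  B3 = {1, 4, 9, 11}  B4 = {1, 4, 8, 9}  B5 = {1, 4, 7, 8}  B6 = {0, 1, 7, 8}  B7 = {0, 2, 7, 8}  B8 = {0, 2, 3, 7}  B9 = {0, 2, 3, 10}
Tree: B1–B2, B2–B3, B3–B4, B4–B5, B5–B6, B6–B7, B7–B8, B8–B9

The largest bag has 4 vertices, giving width 3; this decomposition certifies tw(G) ≤ 3. For the lower bound: the 4 vertex sets {5,6,11}, {9}, {4}, {0,1,7,8} are disjoint, each induces a connected subgraph, and every pair is joined by at least one edge of G. Contracting each set to a single vertex therefore yields K_{4} as a minor, and since treewidth is minor-monotone, tw(G) ≥ tw(K_{4}) = 3. Combining the bounds, tw(G) = 3.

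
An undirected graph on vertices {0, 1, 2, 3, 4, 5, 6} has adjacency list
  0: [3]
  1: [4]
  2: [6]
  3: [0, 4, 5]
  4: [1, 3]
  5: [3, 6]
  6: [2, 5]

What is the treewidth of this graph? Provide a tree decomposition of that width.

Treewidth 1.
Bags: B1 = {0, 3}  B2 = {3, 4}  B3 = {3, 5}  B4 = {5, 6}  B5 = {1, 4}  B6 = {2, 6}
Tree: B1–B2, B1–B3, B3–B4, B2–B5, B4–B6

Each bag holds 2 vertices, so the decomposition has width 1, which upper-bounds the treewidth. Since G has at least one edge (e.g. 3–0), it is not an edgeless graph, so tw(G) ≥ 1. The upper and lower bounds meet at 1, so that is the treewidth.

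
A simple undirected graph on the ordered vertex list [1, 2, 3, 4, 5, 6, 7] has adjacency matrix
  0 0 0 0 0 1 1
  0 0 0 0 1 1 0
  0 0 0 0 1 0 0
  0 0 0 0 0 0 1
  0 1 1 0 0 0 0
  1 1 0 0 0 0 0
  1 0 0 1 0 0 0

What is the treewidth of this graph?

1

A width-1 tree decomposition is:
Bags: B1 = {4, 7}  B2 = {1, 7}  B3 = {1, 6}  B4 = {2, 6}  B5 = {2, 5}  B6 = {3, 5}
Tree: B1–B2, B2–B3, B3–B4, B4–B5, B5–B6
The largest bag has 2 vertices, giving width 1; this decomposition certifies tw(G) ≤ 1. Since G has at least one edge (e.g. 4–7), it is not an edgeless graph, so tw(G) ≥ 1. The upper and lower bounds meet at 1, so that is the treewidth.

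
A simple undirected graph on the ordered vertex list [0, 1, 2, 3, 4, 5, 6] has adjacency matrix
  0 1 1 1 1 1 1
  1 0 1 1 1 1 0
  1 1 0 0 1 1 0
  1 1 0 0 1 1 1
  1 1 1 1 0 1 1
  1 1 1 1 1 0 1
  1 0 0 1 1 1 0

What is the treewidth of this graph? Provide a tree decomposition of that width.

The largest bag has 5 vertices, giving width 4; this decomposition certifies tw(G) ≤ 4. On the other hand G contains the 5-clique {0, 1, 2, 4, 5}. A clique must lie in a single bag of any decomposition, so no decomposition can have width below 4. Combining the bounds, tw(G) = 4.

Treewidth 4.
Bags: B1 = {0, 3, 4, 5, 6}  B2 = {0, 1, 3, 4, 5}  B3 = {0, 1, 2, 4, 5}
Tree: B1–B2, B2–B3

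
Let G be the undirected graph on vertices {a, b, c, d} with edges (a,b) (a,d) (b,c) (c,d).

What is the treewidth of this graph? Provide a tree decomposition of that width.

Treewidth 2.
One such decomposition:
Bags: B1 = {a, b, d}  B2 = {b, c, d}
Tree: B1–B2

Each bag holds 3 vertices, so the decomposition has width 2, which upper-bounds the treewidth. Since d–a–b–c–d is a cycle in G, G is not acyclic. Forests are exactly the graphs of treewidth ≤ 1, so tw(G) ≥ 2. Combining the bounds, tw(G) = 2.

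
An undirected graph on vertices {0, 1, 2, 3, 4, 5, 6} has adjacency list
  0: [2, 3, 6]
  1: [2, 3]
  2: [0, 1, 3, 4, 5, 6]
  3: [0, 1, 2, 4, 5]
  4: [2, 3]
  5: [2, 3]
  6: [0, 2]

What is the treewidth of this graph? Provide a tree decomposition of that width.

The largest bag has 3 vertices, giving width 2; this decomposition certifies tw(G) ≤ 2. For the lower bound, the 3 vertices {0, 2, 3} are pairwise adjacent, and any tree decomposition puts a clique entirely inside one bag — forcing width ≥ 2. Therefore the treewidth is 2.

Treewidth 2.
One such decomposition:
Bags: B1 = {0, 2, 3}  B2 = {0, 2, 6}  B3 = {1, 2, 3}  B4 = {2, 3, 4}  B5 = {2, 3, 5}
Tree: B1–B2, B1–B3, B1–B4, B4–B5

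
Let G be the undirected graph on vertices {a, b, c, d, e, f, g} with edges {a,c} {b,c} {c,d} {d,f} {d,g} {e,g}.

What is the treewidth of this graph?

A width-1 tree decomposition is:
Bags: B1 = {c, d}  B2 = {d, g}  B3 = {d, f}  B4 = {a, c}  B5 = {b, c}  B6 = {e, g}
Tree: B1–B2, B2–B3, B1–B4, B4–B5, B2–B6
Each bag holds 2 vertices, so the decomposition has width 1, which upper-bounds the treewidth. Since G has at least one edge (e.g. d–c), it is not an edgeless graph, so tw(G) ≥ 1. Hence tw(G) = 1 exactly.

1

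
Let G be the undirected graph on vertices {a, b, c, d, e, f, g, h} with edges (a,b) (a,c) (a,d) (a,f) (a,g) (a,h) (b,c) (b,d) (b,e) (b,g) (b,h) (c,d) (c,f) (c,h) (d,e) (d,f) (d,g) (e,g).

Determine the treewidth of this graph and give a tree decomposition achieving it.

Treewidth 3.
Bags: B1 = {a, b, c, d}  B2 = {a, b, d, g}  B3 = {a, b, c, h}  B4 = {a, c, d, f}  B5 = {b, d, e, g}
Tree: B1–B2, B1–B3, B1–B4, B2–B5

Every bag has size at most 4, so the width is 4 − 1 = 3 and tw(G) ≤ 3. On the other hand G contains the 4-clique {a, c, d, f}. A clique must lie in a single bag of any decomposition, so no decomposition can have width below 3. Combining the bounds, tw(G) = 3.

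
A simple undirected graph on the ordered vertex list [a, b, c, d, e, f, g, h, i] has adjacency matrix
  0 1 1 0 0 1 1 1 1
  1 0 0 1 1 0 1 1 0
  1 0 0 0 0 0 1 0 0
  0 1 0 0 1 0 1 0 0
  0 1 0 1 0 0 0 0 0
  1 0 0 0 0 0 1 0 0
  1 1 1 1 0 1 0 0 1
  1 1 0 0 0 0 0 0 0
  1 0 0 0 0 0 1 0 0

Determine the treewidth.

2

A width-2 tree decomposition is:
Bags: B1 = {b, d, g}  B2 = {a, b, g}  B3 = {a, f, g}  B4 = {a, b, h}  B5 = {a, c, g}  B6 = {a, g, i}  B7 = {b, d, e}
Tree: B1–B2, B2–B3, B2–B4, B2–B5, B3–B6, B1–B7
The largest bag has 3 vertices, giving width 2; this decomposition certifies tw(G) ≤ 2. On the other hand G contains the 3-clique {b, d, g}. A clique must lie in a single bag of any decomposition, so no decomposition can have width below 2. Therefore the treewidth is 2.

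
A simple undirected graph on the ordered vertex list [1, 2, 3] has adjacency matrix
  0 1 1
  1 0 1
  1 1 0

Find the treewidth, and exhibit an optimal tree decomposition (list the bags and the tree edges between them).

With just one bag of size 3, the width is 3 − 1 = 2, so tw(G) ≤ 2. For the lower bound, the 3 vertices {1, 2, 3} are pairwise adjacent, and any tree decomposition puts a clique entirely inside one bag — forcing width ≥ 2. Combining the bounds, tw(G) = 2.

Treewidth 2.
One optimal decomposition is:
Bags: B1 = {1, 2, 3}
Tree: (single bag)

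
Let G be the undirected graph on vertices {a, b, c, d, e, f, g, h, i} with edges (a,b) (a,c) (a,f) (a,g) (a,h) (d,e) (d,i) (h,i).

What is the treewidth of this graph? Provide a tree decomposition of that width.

Treewidth 1.
Bags: B1 = {a, c}  B2 = {a, h}  B3 = {h, i}  B4 = {a, g}  B5 = {d, i}  B6 = {a, b}  B7 = {a, f}  B8 = {d, e}
Tree: B1–B2, B2–B3, B2–B4, B3–B5, B2–B6, B4–B7, B5–B8

Every bag has size at most 2, so the width is 2 − 1 = 1 and tw(G) ≤ 1. Any graph with an edge has treewidth ≥ 1, and G has the edge a–c. Combining the bounds, tw(G) = 1.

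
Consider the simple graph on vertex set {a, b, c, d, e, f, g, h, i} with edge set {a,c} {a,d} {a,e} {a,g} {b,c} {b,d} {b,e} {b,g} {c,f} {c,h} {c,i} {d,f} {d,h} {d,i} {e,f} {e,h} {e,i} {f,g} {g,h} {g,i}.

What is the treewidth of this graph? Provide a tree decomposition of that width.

Treewidth 4.
One such decomposition:
Bags: B1 = {c, d, e, f, g}  B2 = {b, c, d, e, g}  B3 = {a, c, d, e, g}  B4 = {c, d, e, g, i}  B5 = {c, d, e, g, h}
Tree: B1–B2, B2–B3, B3–B4, B4–B5

The largest bag has 5 vertices, giving width 4; this decomposition certifies tw(G) ≤ 4. For the lower bound: the 5 vertex sets {f,g}, {b,c}, {a,e}, {d}, {i} are disjoint, each induces a connected subgraph, and every pair is joined by at least one edge of G. Contracting each set to a single vertex therefore yields K_{5} as a minor, and since treewidth is minor-monotone, tw(G) ≥ tw(K_{5}) = 4. Therefore the treewidth is 4.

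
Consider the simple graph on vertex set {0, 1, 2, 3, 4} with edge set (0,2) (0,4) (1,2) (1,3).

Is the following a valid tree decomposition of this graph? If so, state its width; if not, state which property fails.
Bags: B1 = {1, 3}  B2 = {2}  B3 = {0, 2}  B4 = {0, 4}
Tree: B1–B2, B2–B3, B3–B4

No — edge (1,2) lies in no bag.

A tree decomposition must satisfy three properties: every vertex lies in some bag; for every edge, both endpoints lie together in some bag; and for every vertex, the bags containing it form a connected subtree. Here edge (1,2) lies in no bag, so the decomposition is invalid.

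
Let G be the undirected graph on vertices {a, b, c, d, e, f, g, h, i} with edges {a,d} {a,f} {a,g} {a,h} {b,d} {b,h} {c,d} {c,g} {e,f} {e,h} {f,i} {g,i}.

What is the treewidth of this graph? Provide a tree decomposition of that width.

Treewidth 3.
One such decomposition:
Bags: B1 = {c, d, g, i}  B2 = {a, d, g, i}  B3 = {a, d, f, i}  B4 = {a, b, d, f}  B5 = {a, b, f, h}  B6 = {b, e, f, h}
Tree: B1–B2, B2–B3, B3–B4, B4–B5, B5–B6

The largest bag has 4 vertices, giving width 3; this decomposition certifies tw(G) ≤ 3. For the lower bound: the 4 vertex sets {c,g,i}, {d}, {a}, {b,e,f,h} are disjoint, each induces a connected subgraph, and every pair is joined by at least one edge of G. Contracting each set to a single vertex therefore yields K_{4} as a minor, and since treewidth is minor-monotone, tw(G) ≥ tw(K_{4}) = 3. The upper and lower bounds meet at 3, so that is the treewidth.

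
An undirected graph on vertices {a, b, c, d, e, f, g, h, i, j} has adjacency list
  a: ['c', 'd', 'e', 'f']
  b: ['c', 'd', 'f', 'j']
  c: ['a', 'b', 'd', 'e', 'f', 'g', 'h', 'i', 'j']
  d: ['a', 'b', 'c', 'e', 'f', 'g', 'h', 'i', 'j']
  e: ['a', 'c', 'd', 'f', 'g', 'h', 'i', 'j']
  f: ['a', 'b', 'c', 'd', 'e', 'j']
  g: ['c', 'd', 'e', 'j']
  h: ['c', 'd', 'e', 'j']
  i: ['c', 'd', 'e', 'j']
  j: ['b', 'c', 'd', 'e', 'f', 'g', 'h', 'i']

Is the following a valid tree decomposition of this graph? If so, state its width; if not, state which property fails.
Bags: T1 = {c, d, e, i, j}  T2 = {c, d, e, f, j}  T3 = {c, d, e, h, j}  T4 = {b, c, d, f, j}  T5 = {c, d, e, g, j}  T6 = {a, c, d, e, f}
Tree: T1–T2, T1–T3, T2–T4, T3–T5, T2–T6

Yes; width 4.

Every vertex of G appears in some bag (union = {a, b, c, d, e, f, g, h, i, j}); every edge is covered by a bag; and for each vertex v the set of bags containing v is connected in the bag tree. The decomposition is therefore valid. The largest bag has 5 vertices, so the width is 4.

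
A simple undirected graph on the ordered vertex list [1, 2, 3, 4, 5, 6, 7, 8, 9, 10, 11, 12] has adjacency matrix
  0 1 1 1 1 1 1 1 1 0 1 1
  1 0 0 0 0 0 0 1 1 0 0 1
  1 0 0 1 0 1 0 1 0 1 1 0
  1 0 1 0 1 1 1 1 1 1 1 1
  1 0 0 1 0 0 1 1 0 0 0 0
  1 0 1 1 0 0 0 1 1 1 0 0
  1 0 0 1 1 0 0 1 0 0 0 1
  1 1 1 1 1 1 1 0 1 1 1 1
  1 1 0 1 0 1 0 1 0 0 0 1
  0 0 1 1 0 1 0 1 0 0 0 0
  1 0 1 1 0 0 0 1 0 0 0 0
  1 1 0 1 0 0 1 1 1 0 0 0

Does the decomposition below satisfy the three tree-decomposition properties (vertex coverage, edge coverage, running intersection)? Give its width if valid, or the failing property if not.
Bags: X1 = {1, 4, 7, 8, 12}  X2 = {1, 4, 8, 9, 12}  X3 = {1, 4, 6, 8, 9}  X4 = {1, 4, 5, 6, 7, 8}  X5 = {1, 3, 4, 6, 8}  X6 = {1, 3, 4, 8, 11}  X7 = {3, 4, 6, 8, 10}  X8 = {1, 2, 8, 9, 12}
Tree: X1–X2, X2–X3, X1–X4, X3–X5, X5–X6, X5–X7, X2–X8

A tree decomposition must satisfy three properties: every vertex lies in some bag; for every edge, both endpoints lie together in some bag; and for every vertex, the bags containing it form a connected subtree. Here bags containing vertex 6 are not connected in the tree, so the decomposition is invalid.

No — bags containing vertex 6 are not connected in the tree.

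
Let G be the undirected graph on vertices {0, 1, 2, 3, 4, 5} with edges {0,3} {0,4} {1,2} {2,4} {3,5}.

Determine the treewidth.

1

A width-1 tree decomposition is:
Bags: B1 = {1, 2}  B2 = {2, 4}  B3 = {0, 4}  B4 = {0, 3}  B5 = {3, 5}
Tree: B1–B2, B2–B3, B3–B4, B4–B5
Every bag has size at most 2, so the width is 2 − 1 = 1 and tw(G) ≤ 1. Since G has at least one edge (e.g. 1–2), it is not an edgeless graph, so tw(G) ≥ 1. Combining the bounds, tw(G) = 1.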